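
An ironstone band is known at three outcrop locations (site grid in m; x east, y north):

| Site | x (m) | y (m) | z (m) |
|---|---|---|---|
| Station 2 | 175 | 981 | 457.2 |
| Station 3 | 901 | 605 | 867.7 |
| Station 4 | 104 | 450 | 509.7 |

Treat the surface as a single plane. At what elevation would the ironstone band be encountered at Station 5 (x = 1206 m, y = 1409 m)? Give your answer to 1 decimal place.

883.2 m

Let the plane be z = a·x + b·y + c.
Station 3−Station 2: 726a − 376b = 410.5;  Station 4−Station 2: −71a − 531b = 52.5.
Solving gives a = 0.480918, b = −0.163174.
Then c = 457.2 − a·175 − b·981 = 533.11.
At (1206, 1409): z = 580.0 − 229.9 + 533.11 = 883.2 m.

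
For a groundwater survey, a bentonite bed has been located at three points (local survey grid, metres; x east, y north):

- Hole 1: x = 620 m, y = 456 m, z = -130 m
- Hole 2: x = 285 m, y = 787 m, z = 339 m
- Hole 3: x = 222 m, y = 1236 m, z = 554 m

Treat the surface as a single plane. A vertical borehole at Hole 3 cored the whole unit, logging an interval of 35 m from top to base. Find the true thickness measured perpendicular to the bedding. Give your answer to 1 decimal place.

23.3 m

Let the plane be z = a·x + b·y + c.
Hole 2−Hole 1: −335a + 331b = 469;  Hole 3−Hole 1: −398a + 780b = 684.
Solving gives a = −1.07606, b = 0.32786.
|∇z| = √(a²+b²) = 1.12489, so dip δ = arctan(1.12489) = 48.36°.
True thickness = vertical thickness × cos δ = 35 × cos 48.36° = 23.3 m.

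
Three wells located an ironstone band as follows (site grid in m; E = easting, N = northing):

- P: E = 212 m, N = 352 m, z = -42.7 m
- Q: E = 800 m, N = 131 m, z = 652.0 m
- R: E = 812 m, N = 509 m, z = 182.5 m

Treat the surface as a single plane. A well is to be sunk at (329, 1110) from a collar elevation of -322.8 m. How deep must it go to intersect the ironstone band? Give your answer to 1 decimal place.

Let the plane be z = a·E + b·N + c.
Q−P: 588a − 221b = 694.7;  R−P: 600a + 157b = 225.2.
Solving gives a = 0.706206, b = −1.264483.
Then c = -42.7 − a·212 − b·352 = 252.68.
At (329, 1110): z_contact = 232.34 − 1403.58 + 252.68 = -918.55 m.
Depth below ground = -322.8 − (-918.55) = 595.8 m.

595.8 m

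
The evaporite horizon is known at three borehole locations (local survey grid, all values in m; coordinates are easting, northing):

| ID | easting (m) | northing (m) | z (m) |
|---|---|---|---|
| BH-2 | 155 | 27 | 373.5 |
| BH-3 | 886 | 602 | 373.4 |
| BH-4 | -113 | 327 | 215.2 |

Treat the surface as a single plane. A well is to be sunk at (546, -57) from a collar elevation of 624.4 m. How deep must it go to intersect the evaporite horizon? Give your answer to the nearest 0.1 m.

129.6 m

Two edge vectors: BH-2→BH-3 = (731, 575, -0.1), BH-2→BH-4 = (-268, 300, -158.3).
Normal n = (BH-2→BH-3) × (BH-2→BH-4) = (-90992.5, 115744.1, 373400).
So ∂z/∂easting = −n_x/n_z = 0.24369 and ∂z/∂northing = −n_y/n_z = −0.30997.
Intercept c from BH-2: 373.5 − 37.77 + 8.37 = 344.10.
At (546, -57): z_contact = 133.05 + 17.67 + 344.10 = 494.82 m.
Depth below ground = 624.4 − 494.82 = 129.6 m.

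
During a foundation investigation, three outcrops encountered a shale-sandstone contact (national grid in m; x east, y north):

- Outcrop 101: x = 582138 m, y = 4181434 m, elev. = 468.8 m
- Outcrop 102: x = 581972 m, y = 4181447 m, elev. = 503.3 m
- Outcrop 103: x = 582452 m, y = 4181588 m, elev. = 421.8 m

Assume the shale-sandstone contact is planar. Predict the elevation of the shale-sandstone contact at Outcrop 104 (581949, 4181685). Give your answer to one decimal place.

532.2 m

Two edge vectors: Outcrop 101→Outcrop 102 = (-166, 13, 34.5), Outcrop 101→Outcrop 103 = (314, 154, -47).
Normal n = (Outcrop 101→Outcrop 102) × (Outcrop 101→Outcrop 103) = (-5924, 3031, -29646).
So ∂z/∂x = −n_x/n_z = −0.199824597 and ∂z/∂y = −n_y/n_z = 0.102239763.
Intercept c from Outcrop 101: 468.8 + 116325.49 − 427508.82 = −310714.53.
At (581949, 4181685): z = −116287.7 + 427534.5 − 310714.53 = 532.2 m.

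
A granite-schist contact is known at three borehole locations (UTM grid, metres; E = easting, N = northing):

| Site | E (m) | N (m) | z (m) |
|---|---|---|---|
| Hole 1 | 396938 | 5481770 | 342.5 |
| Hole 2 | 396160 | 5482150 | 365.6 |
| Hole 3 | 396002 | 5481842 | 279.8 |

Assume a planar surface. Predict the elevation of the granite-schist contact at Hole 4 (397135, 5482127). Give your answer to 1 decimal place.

443.1 m

Let the plane be z = a·E + b·N + c.
Hole 2−Hole 1: −778a + 380b = 23.1;  Hole 3−Hole 1: −936a + 72b = −62.7.
Solving gives a = 0.085059266, b = 0.234937130.
Then c = 342.5 − a·396938 − b·5481770 = −1321292.06.
At (397135, 5482127): z = 33780.0 + 1287955.2 − 1321292.06 = 443.1 m.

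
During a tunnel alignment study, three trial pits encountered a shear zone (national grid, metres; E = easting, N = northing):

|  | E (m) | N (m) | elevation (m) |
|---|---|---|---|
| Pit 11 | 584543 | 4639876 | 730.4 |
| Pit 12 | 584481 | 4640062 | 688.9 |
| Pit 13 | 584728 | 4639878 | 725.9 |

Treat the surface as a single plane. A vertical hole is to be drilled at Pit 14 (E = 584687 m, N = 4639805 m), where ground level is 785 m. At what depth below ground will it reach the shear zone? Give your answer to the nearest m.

Let the plane be z = a·E + b·N + c.
Pit 12−Pit 11: −62a + 186b = −41.5;  Pit 13−Pit 11: 185a + 2b = −4.5.
Solving gives a = −0.02183356, b = −0.23039613.
Then c = 730.4 − a·584543 − b·4639876 = 1082502.53.
At (584687, 4639805): z_contact = −12765.8 − 1068993.1 + 1082502.53 = 743.6 m.
Depth below ground = 785 − 743.6 = 41 m.

41 m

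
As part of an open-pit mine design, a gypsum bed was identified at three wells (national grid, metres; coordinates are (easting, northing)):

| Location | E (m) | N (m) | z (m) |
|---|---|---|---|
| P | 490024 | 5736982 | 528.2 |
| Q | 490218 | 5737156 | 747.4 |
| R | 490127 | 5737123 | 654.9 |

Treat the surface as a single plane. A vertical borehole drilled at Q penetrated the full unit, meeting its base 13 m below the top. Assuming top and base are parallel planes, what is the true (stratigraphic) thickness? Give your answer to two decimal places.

Let the plane be z = a·E + b·N + c.
Q−P: 194a + 174b = 219.2;  R−P: 103a + 141b = 126.7.
Solving gives a = 0.93950, b = 0.21228.
|∇z| = √(a²+b²) = 0.96319, so dip δ = arctan(0.96319) = 43.93°.
True thickness = vertical thickness × cos δ = 13 × cos 43.93° = 9.36 m.

9.36 m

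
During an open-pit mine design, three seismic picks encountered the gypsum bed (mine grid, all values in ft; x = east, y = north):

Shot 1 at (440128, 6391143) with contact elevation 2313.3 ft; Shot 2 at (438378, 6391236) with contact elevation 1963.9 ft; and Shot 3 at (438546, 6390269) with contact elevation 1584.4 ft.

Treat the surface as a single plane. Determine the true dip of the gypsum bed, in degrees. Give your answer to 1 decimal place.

25.9°

Two edge vectors: Shot 1→Shot 2 = (-1750, 93, -349.4), Shot 1→Shot 3 = (-1582, -874, -728.9).
Normal n = (Shot 1→Shot 2) × (Shot 1→Shot 3) = (-373163.3, -722824.2, 1676626).
So ∂z/∂x = −n_x/n_z = 0.22257 and ∂z/∂y = −n_y/n_z = 0.43112.
Gradient magnitude |∇z| = √(a² + b²) = √(0.04954 + 0.18586) = 0.48518.
True dip = arctan(0.48518) = 25.9°, dipping toward SSW (azimuth ≈ 207°).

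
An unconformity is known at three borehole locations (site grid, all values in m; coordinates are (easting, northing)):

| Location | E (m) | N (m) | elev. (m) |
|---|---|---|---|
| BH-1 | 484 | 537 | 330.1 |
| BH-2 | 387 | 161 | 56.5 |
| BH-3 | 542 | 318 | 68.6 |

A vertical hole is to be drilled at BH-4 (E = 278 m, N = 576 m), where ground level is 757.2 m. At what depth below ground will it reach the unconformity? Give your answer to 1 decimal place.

206.0 m

Two edge vectors: BH-1→BH-2 = (-97, -376, -273.6), BH-1→BH-3 = (58, -219, -261.5).
Normal n = (BH-1→BH-2) × (BH-1→BH-3) = (38405.6, -41234.3, 43051).
So ∂z/∂E = −n_x/n_z = −0.89210 and ∂z/∂N = −n_y/n_z = 0.95780.
Intercept c from BH-1: 330.1 + 431.77 − 514.34 = 247.53.
At (278, 576): z_contact = −248.00 + 551.69 + 247.53 = 551.23 m.
Depth below ground = 757.2 − 551.23 = 206.0 m.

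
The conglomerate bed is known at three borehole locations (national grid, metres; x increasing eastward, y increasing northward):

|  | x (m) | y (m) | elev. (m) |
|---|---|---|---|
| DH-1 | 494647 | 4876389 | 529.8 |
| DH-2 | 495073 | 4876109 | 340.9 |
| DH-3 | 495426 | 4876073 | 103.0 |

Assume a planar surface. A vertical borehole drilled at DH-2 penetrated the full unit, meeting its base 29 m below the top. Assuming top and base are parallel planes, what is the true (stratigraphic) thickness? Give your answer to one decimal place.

22.3 m

Let the plane be z = a·x + b·y + c.
DH-2−DH-1: 426a − 280b = −188.9;  DH-3−DH-1: 779a − 316b = −426.8.
Solving gives a = −0.71627, b = −0.41511.
|∇z| = √(a²+b²) = 0.82787, so dip δ = arctan(0.82787) = 39.62°.
True thickness = vertical thickness × cos δ = 29 × cos 39.62° = 22.3 m.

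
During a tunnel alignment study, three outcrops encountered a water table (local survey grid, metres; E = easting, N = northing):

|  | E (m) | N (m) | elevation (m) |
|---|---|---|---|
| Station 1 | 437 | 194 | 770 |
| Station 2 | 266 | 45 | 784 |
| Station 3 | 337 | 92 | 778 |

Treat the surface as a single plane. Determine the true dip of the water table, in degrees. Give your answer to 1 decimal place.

5.4°

Let the plane be z = a·E + b·N + c.
Station 2−Station 1: −171a − 149b = 14;  Station 3−Station 1: −100a − 102b = 8.
Solving gives a = −0.09284, b = 0.01259.
Gradient magnitude |∇z| = √(a² + b²) = √(0.00862 + 0.00016) = 0.09369.
True dip = arctan(0.09369) = 5.4°, dipping toward E (azimuth ≈ 098°).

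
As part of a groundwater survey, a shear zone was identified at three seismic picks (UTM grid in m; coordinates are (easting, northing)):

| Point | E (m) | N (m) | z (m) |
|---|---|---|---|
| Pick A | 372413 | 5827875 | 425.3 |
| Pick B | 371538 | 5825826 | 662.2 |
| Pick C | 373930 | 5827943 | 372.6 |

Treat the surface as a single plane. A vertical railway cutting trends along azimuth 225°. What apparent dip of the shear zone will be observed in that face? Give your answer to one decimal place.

5.4°

Two edge vectors: Pick A→Pick B = (-875, -2049, 236.9), Pick A→Pick C = (1517, 68, -52.7).
Normal n = (Pick A→Pick B) × (Pick A→Pick C) = (91873.1, 313264.8, 3048833).
So ∂z/∂E = −n_x/n_z = −0.03013 and ∂z/∂N = −n_y/n_z = −0.10275.
Unit vector along 225° is (sin 225°, cos 225°) = (-0.7071, -0.7071).
Slope in that direction = a·(-0.7071) + b·(-0.7071) = 0.09396.
Apparent dip = arctan|0.09396| = 5.4° (true dip is 6.1°, so apparent ≤ true as expected).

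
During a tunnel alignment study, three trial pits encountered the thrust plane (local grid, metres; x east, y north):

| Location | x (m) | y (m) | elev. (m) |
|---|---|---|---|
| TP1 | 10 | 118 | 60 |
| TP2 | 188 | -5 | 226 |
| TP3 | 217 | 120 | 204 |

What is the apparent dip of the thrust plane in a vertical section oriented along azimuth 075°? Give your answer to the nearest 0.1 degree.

Two edge vectors: TP1→TP2 = (178, -123, 166), TP1→TP3 = (207, 2, 144).
Normal n = (TP1→TP2) × (TP1→TP3) = (-18044, 8730, 25817).
So ∂z/∂x = −n_x/n_z = 0.69892 and ∂z/∂y = −n_y/n_z = −0.33815.
Unit vector along 075° is (sin 75°, cos 75°) = (0.9659, 0.2588).
Slope in that direction = a·(0.9659) + b·(0.2588) = 0.58758.
Apparent dip = arctan|0.58758| = 30.4° (true dip is 37.8°, so apparent ≤ true as expected).

30.4°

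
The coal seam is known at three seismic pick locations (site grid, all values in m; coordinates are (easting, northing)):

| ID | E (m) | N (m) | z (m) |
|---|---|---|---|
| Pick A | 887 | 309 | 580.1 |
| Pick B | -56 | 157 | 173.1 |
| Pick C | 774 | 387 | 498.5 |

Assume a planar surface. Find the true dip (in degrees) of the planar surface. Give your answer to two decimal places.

Let the plane be z = a·E + b·N + c.
Pick B−Pick A: −943a − 152b = −407;  Pick C−Pick A: −113a + 78b = −81.6.
Solving gives a = 0.48660, b = −0.34121.
Gradient magnitude |∇z| = √(a² + b²) = √(0.23678 + 0.11642) = 0.59431.
True dip = arctan(0.59431) = 30.72°, dipping toward NW (azimuth ≈ 305°).

30.72°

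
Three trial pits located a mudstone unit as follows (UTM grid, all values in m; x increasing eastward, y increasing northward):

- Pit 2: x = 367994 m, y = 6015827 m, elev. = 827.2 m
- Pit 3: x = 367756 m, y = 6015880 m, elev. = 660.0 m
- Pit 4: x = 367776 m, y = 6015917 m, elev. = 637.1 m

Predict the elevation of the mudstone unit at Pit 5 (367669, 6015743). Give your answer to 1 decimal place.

738.3 m

Two edge vectors: Pit 2→Pit 3 = (-238, 53, -167.2), Pit 2→Pit 4 = (-218, 90, -190.1).
Normal n = (Pit 2→Pit 3) × (Pit 2→Pit 4) = (4972.7, -8794.2, -9866).
So ∂z/∂x = −n_x/n_z = 0.504023921 and ∂z/∂y = −n_y/n_z = −0.891364281.
Intercept c from Pit 2: 827.2 − 185477.78 + 5362293.31 = 5177642.73.
At (367669, 6015743): z = 185314.0 − 5362218.4 + 5177642.73 = 738.3 m.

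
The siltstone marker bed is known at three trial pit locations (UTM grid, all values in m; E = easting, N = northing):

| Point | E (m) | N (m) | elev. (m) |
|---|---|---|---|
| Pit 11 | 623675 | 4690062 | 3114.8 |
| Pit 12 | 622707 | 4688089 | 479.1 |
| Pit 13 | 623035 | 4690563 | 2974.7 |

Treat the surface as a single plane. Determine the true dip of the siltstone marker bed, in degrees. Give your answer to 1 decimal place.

Two edge vectors: Pit 11→Pit 12 = (-968, -1973, -2635.7), Pit 11→Pit 13 = (-640, 501, -140.1).
Normal n = (Pit 11→Pit 12) × (Pit 11→Pit 13) = (1596903, 1551231.2, -1747688).
So ∂z/∂E = −n_x/n_z = 0.91372 and ∂z/∂N = −n_y/n_z = 0.88759.
Gradient magnitude |∇z| = √(a² + b²) = √(0.83489 + 0.78782) = 1.27386.
True dip = arctan(1.27386) = 51.9°, dipping toward SW (azimuth ≈ 226°).

51.9°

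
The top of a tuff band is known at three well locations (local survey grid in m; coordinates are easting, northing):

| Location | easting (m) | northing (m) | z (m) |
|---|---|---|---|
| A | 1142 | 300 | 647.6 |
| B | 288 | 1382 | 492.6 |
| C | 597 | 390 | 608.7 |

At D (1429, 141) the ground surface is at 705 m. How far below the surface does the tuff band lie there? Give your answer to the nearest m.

Let the plane be z = a·easting + b·northing + c.
B−A: −854a + 1082b = −155;  C−A: −545a + 90b = −38.9.
Solving gives a = 0.05487, b = −0.09994.
Then c = 647.6 − a·1142 − b·300 = 614.92.
At (1429, 141): z_contact = 78.4 − 14.1 + 614.92 = 679.2 m.
Depth below ground = 705 − 679.2 = 26 m.

26 m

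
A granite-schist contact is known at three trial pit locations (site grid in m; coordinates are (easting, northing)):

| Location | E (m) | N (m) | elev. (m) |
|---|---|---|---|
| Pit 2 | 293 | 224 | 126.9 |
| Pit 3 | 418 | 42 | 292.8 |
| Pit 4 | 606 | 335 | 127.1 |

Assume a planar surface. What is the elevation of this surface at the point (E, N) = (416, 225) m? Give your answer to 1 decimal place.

Two edge vectors: Pit 2→Pit 3 = (125, -182, 165.9), Pit 2→Pit 4 = (313, 111, 0.2).
Normal n = (Pit 2→Pit 3) × (Pit 2→Pit 4) = (-18451.3, 51901.7, 70841).
So ∂z/∂E = −n_x/n_z = 0.26046 and ∂z/∂N = −n_y/n_z = −0.73265.
Intercept c from Pit 2: 126.9 − 76.31 + 164.11 = 214.70.
At (416, 225): z = 108.4 − 164.8 + 214.70 = 158.2 m.

158.2 m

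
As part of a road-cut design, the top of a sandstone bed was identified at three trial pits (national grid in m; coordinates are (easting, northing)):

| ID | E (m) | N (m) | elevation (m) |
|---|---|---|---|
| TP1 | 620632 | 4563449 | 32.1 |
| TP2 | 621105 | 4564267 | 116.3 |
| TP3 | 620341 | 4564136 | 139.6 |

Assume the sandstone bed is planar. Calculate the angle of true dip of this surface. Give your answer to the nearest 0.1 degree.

8.2°

Two edge vectors: TP1→TP2 = (473, 818, 84.2), TP1→TP3 = (-291, 687, 107.5).
Normal n = (TP1→TP2) × (TP1→TP3) = (30089.6, -75349.7, 562989).
So ∂z/∂E = −n_x/n_z = −0.05345 and ∂z/∂N = −n_y/n_z = 0.13384.
Gradient magnitude |∇z| = √(a² + b²) = √(0.00286 + 0.01791) = 0.14412.
True dip = arctan(0.14412) = 8.2°, dipping toward SSE (azimuth ≈ 158°).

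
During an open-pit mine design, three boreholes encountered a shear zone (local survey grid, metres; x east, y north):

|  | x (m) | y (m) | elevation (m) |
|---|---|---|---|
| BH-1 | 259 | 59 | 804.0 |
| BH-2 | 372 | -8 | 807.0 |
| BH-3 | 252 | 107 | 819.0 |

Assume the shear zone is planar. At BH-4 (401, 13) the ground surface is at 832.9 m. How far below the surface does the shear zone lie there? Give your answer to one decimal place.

11.9 m

Two edge vectors: BH-1→BH-2 = (113, -67, 3), BH-1→BH-3 = (-7, 48, 15).
Normal n = (BH-1→BH-2) × (BH-1→BH-3) = (-1149, -1716, 4955).
So ∂z/∂x = −n_x/n_z = 0.23189 and ∂z/∂y = −n_y/n_z = 0.34632.
Intercept c from BH-1: 804 − 60.06 − 20.43 = 723.51.
At (401, 13): z_contact = 92.99 + 4.50 + 723.51 = 821.00 m.
Depth below ground = 832.9 − 821.00 = 11.9 m.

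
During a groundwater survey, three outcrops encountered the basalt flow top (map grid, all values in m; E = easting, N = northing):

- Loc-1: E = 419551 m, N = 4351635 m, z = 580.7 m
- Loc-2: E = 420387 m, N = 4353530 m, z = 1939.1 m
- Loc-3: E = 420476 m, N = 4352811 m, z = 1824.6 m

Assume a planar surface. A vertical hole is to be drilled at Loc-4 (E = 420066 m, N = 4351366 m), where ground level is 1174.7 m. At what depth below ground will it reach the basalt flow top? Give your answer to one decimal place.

Two edge vectors: Loc-1→Loc-2 = (836, 1895, 1358.4), Loc-1→Loc-3 = (925, 1176, 1243.9).
Normal n = (Loc-1→Loc-2) × (Loc-1→Loc-3) = (759712.1, 216619.6, -769739).
So ∂z/∂E = −n_x/n_z = 0.986973637 and ∂z/∂N = −n_y/n_z = 0.281419546.
Intercept c from Loc-1: 580.7 − 414085.78 − 1224635.15 = −1638140.22.
At (420066, 4351366): z_contact = 414594.07 + 1224559.44 − 1638140.22 = 1013.29 m.
Depth below ground = 1174.7 − 1013.29 = 161.4 m.

161.4 m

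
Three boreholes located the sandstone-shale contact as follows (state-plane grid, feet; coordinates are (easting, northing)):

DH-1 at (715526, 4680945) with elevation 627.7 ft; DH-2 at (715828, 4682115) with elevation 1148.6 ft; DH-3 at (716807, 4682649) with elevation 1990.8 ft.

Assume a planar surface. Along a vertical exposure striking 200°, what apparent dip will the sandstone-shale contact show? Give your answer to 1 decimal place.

26.1°

Let the plane be z = a·E + b·N + c.
DH-2−DH-1: 302a + 1170b = 520.9;  DH-3−DH-1: 1281a + 1704b = 1363.1.
Solving gives a = 0.71859, b = 0.25973.
Unit vector along 200° is (sin 200°, cos 200°) = (-0.3420, -0.9397).
Slope in that direction = a·(-0.3420) + b·(-0.9397) = −0.48984.
Apparent dip = arctan|0.48984| = 26.1° (true dip is 37.4°, so apparent ≤ true as expected).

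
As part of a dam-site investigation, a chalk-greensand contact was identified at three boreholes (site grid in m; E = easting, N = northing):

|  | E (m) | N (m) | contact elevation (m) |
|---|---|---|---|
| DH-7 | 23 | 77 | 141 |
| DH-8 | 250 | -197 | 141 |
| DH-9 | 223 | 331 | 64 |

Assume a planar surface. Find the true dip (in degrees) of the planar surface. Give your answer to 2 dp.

Let the plane be z = a·E + b·N + c.
DH-8−DH-7: 227a − 274b = 0;  DH-9−DH-7: 200a + 254b = −77.
Solving gives a = −0.18761, b = −0.15543.
Gradient magnitude |∇z| = √(a² + b²) = √(0.03520 + 0.02416) = 0.24363.
True dip = arctan(0.24363) = 13.69°, dipping toward NE (azimuth ≈ 050°).

13.69°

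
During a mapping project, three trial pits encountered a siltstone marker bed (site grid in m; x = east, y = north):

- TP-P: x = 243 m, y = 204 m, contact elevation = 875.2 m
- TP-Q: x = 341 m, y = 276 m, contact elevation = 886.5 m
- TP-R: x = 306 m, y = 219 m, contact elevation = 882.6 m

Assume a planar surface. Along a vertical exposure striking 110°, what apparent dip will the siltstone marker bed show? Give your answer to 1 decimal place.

Two edge vectors: TP-P→TP-Q = (98, 72, 11.3), TP-P→TP-R = (63, 15, 7.4).
Normal n = (TP-P→TP-Q) × (TP-P→TP-R) = (363.3, -13.3, -3066).
So ∂z/∂x = −n_x/n_z = 0.11849 and ∂z/∂y = −n_y/n_z = −0.00434.
Unit vector along 110° is (sin 110°, cos 110°) = (0.9397, -0.3420).
Slope in that direction = a·(0.9397) + b·(-0.3420) = 0.11283.
Apparent dip = arctan|0.11283| = 6.4° (true dip is 6.8°, so apparent ≤ true as expected).

6.4°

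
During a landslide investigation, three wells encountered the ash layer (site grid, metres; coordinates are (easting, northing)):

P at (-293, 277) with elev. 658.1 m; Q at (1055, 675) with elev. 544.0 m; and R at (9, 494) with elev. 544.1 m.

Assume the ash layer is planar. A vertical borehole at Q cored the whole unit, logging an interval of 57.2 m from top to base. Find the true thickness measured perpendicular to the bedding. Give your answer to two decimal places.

Let the plane be z = a·E + b·N + c.
Q−P: 1348a + 398b = −114.1;  R−P: 302a + 217b = −114.
Solving gives a = 0.11962, b = −0.69182.
|∇z| = √(a²+b²) = 0.70208, so dip δ = arctan(0.70208) = 35.07°.
True thickness = vertical thickness × cos δ = 57.2 × cos 35.07° = 46.81 m.

46.81 m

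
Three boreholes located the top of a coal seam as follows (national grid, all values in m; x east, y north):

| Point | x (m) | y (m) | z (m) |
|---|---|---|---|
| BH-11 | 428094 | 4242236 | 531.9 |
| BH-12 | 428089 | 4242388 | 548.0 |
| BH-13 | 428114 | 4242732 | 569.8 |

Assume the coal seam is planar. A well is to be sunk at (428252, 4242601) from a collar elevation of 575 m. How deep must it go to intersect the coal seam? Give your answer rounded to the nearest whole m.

73 m

Let the plane be z = a·x + b·y + c.
BH-12−BH-11: −5a + 152b = 16.1;  BH-13−BH-11: 20a + 496b = 37.9.
Solving gives a = −0.40304348, b = 0.09266304.
Then c = 531.9 − a·428094 − b·4242236 = −220026.10.
At (428252, 4242601): z_contact = −172604.2 + 393132.3 − 220026.10 = 502.0 m.
Depth below ground = 575 − 502.0 = 73 m.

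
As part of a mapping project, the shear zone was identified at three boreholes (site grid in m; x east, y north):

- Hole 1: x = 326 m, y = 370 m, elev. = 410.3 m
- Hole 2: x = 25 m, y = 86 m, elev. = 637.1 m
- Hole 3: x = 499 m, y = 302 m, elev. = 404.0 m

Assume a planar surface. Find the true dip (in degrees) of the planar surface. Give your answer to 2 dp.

Let the plane be z = a·x + b·y + c.
Hole 2−Hole 1: −301a − 284b = 226.8;  Hole 3−Hole 1: 173a − 68b = −6.3.
Solving gives a = −0.24729, b = −0.53650.
Gradient magnitude |∇z| = √(a² + b²) = √(0.06115 + 0.28783) = 0.59075.
True dip = arctan(0.59075) = 30.57°, dipping toward NNE (azimuth ≈ 025°).

30.57°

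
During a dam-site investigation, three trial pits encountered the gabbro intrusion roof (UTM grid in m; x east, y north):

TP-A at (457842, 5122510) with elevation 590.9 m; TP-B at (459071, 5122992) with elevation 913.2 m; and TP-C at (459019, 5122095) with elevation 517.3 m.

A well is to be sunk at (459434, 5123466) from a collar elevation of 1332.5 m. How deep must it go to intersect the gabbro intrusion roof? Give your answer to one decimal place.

Let the plane be z = a·x + b·y + c.
TP-B−TP-A: 1229a + 482b = 322.3;  TP-C−TP-A: 1177a − 415b = −73.6.
Solving gives a = 0.091223271, b = 0.436071784.
Then c = 590.9 − a·457842 − b·5122510 = −2274957.02.
At (459434, 5123466): z_contact = 41911.07 + 2234198.96 − 2274957.02 = 1153.01 m.
Depth below ground = 1332.5 − 1153.01 = 179.5 m.

179.5 m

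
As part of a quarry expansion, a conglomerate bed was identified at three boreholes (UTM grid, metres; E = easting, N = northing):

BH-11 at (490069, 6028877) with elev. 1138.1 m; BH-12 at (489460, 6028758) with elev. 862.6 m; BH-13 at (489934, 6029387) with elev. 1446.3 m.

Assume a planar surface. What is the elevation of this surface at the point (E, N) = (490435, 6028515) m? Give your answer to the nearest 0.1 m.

Two edge vectors: BH-11→BH-12 = (-609, -119, -275.5), BH-11→BH-13 = (-135, 510, 308.2).
Normal n = (BH-11→BH-12) × (BH-11→BH-13) = (103829.2, 224886.3, -326655).
So ∂z/∂E = −n_x/n_z = 0.317855842 and ∂z/∂N = −n_y/n_z = 0.688452037.
Intercept c from BH-11: 1138.1 − 155771.29 − 4150592.65 = −4305225.84.
At (490435, 6028515): z = 155887.6 + 4150343.4 − 4305225.84 = 1005.2 m.

1005.2 m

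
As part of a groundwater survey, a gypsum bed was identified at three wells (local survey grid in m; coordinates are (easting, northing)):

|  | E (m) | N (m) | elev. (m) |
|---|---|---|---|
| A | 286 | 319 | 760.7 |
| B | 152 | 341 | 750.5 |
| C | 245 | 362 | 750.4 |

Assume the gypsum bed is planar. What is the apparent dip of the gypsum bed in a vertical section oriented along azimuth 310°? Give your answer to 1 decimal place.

Let the plane be z = a·E + b·N + c.
B−A: −134a + 22b = −10.2;  C−A: −41a + 43b = −10.3.
Solving gives a = 0.04362, b = −0.19794.
Unit vector along 310° is (sin 310°, cos 310°) = (-0.7660, 0.6428).
Slope in that direction = a·(-0.7660) + b·(0.6428) = −0.16065.
Apparent dip = arctan|0.16065| = 9.1° (true dip is 11.5°, so apparent ≤ true as expected).

9.1°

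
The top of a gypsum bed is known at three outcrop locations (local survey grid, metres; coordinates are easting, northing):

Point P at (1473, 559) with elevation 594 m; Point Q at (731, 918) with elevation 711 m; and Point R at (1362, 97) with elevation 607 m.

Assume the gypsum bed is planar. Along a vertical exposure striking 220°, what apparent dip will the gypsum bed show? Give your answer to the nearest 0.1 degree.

Let the plane be z = a·easting + b·northing + c.
Point Q−Point P: −742a + 359b = 117;  Point R−Point P: −111a − 462b = 13.
Solving gives a = −0.15346, b = 0.00873.
Unit vector along 220° is (sin 220°, cos 220°) = (-0.6428, -0.7660).
Slope in that direction = a·(-0.6428) + b·(-0.7660) = 0.09195.
Apparent dip = arctan|0.09195| = 5.3° (true dip is 8.7°, so apparent ≤ true as expected).

5.3°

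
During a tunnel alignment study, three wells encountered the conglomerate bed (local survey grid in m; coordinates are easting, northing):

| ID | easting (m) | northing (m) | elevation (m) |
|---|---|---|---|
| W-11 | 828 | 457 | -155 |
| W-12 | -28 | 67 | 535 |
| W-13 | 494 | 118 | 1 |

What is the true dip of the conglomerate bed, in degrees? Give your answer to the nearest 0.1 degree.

Let the plane be z = a·easting + b·northing + c.
W-12−W-11: −856a − 390b = 690;  W-13−W-11: −334a − 339b = 156.
Solving gives a = −1.08220, b = 0.60606.
Gradient magnitude |∇z| = √(a² + b²) = √(1.17116 + 0.36731) = 1.24035.
True dip = arctan(1.24035) = 51.1°, dipping toward ESE (azimuth ≈ 119°).

51.1°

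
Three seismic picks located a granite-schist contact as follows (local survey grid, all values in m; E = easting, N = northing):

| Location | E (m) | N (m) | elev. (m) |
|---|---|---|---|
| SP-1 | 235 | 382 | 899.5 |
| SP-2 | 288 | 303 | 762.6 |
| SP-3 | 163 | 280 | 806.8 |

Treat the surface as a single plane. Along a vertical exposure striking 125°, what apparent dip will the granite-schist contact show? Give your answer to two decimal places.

Two edge vectors: SP-1→SP-2 = (53, -79, -136.9), SP-1→SP-3 = (-72, -102, -92.7).
Normal n = (SP-1→SP-2) × (SP-1→SP-3) = (-6640.5, 14769.9, -11094).
So ∂z/∂E = −n_x/n_z = −0.59857 and ∂z/∂N = −n_y/n_z = 1.33134.
Unit vector along 125° is (sin 125°, cos 125°) = (0.8192, -0.5736).
Slope in that direction = a·(0.8192) + b·(-0.5736) = −1.25394.
Apparent dip = arctan|1.25394| = 51.43° (true dip is 55.6°, so apparent ≤ true as expected).

51.43°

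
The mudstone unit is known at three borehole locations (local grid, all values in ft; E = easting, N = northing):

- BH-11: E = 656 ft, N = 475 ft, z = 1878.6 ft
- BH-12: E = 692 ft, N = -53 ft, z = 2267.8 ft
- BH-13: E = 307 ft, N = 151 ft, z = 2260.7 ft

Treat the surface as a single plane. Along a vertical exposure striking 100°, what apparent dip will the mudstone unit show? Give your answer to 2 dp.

Two edge vectors: BH-11→BH-12 = (36, -528, 389.2), BH-11→BH-13 = (-349, -324, 382.1).
Normal n = (BH-11→BH-12) × (BH-11→BH-13) = (-75648, -149586.4, -195936).
So ∂z/∂E = −n_x/n_z = −0.38609 and ∂z/∂N = −n_y/n_z = −0.76345.
Unit vector along 100° is (sin 100°, cos 100°) = (0.9848, -0.1736).
Slope in that direction = a·(0.9848) + b·(-0.1736) = −0.24765.
Apparent dip = arctan|0.24765| = 13.91° (true dip is 40.5°, so apparent ≤ true as expected).

13.91°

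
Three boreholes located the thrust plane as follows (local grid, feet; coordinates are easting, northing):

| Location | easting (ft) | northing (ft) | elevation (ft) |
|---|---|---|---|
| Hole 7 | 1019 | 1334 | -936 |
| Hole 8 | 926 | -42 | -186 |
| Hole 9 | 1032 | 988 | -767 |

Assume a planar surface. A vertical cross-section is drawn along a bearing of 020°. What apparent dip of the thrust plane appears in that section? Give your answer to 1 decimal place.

33.5°

Two edge vectors: Hole 7→Hole 8 = (-93, -1376, 750), Hole 7→Hole 9 = (13, -346, 169).
Normal n = (Hole 7→Hole 8) × (Hole 7→Hole 9) = (26956, 25467, 50066).
So ∂z/∂easting = −n_x/n_z = −0.53841 and ∂z/∂northing = −n_y/n_z = −0.50867.
Unit vector along 020° is (sin 20°, cos 20°) = (0.3420, 0.9397).
Slope in that direction = a·(0.3420) + b·(0.9397) = −0.66214.
Apparent dip = arctan|0.66214| = 33.5° (true dip is 36.5°, so apparent ≤ true as expected).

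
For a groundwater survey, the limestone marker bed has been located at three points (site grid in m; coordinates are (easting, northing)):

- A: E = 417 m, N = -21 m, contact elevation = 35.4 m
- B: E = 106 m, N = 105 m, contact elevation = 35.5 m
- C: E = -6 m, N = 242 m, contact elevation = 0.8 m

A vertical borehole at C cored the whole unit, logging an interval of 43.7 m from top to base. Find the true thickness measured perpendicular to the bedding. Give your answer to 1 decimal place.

Two edge vectors: A→B = (-311, 126, 0.1), A→C = (-423, 263, -34.6).
Normal n = (A→B) × (A→C) = (-4385.9, -10802.9, -28495).
So ∂z/∂E = −n_x/n_z = −0.15392 and ∂z/∂N = −n_y/n_z = −0.37912.
|∇z| = √(a²+b²) = 0.40917, so dip δ = arctan(0.40917) = 22.25°.
True thickness = vertical thickness × cos δ = 43.7 × cos 22.25° = 40.4 m.

40.4 m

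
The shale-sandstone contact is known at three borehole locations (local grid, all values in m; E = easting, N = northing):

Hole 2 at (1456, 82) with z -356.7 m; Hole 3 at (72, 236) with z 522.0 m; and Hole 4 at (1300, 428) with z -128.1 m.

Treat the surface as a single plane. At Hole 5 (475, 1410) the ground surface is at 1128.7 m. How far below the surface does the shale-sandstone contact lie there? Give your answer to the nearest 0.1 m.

Two edge vectors: Hole 2→Hole 3 = (-1384, 154, 878.7), Hole 2→Hole 4 = (-156, 346, 228.6).
Normal n = (Hole 2→Hole 3) × (Hole 2→Hole 4) = (-268825.8, 179305.2, -454840).
So ∂z/∂E = −n_x/n_z = −0.591034 and ∂z/∂N = −n_y/n_z = 0.394216.
Intercept c from Hole 2: -356.7 + 860.55 − 32.33 = 471.52.
At (475, 1410): z_contact = −280.74 + 555.84 + 471.52 = 746.62 m.
Depth below ground = 1128.7 − 746.62 = 382.1 m.

382.1 m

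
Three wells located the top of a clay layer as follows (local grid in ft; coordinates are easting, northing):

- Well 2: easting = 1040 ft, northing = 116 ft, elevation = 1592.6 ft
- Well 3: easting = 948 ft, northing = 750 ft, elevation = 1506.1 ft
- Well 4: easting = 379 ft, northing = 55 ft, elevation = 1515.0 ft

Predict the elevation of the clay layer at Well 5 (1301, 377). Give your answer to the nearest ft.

1595 ft

Let the plane be z = a·easting + b·northing + c.
Well 3−Well 2: −92a + 634b = −86.5;  Well 4−Well 2: −661a − 61b = −77.6.
Solving gives a = 0.12827, b = −0.11782.
Then c = 1592.6 − a·1040 − b·116 = 1472.87.
At (1301, 377): z = 166.9 − 44.4 + 1472.87 = 1595.3 ft.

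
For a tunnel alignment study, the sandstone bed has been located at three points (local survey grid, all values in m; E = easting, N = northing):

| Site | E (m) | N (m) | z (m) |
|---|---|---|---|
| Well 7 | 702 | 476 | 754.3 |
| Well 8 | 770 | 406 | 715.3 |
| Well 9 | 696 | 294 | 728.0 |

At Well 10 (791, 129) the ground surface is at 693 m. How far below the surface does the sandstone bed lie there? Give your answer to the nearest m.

Two edge vectors: Well 7→Well 8 = (68, -70, -39), Well 7→Well 9 = (-6, -182, -26.3).
Normal n = (Well 7→Well 8) × (Well 7→Well 9) = (-5257, 2022.4, -12796).
So ∂z/∂E = −n_x/n_z = −0.41083 and ∂z/∂N = −n_y/n_z = 0.15805.
Intercept c from Well 7: 754.3 + 288.40 − 75.23 = 967.47.
At (791, 129): z_contact = −325.0 + 20.4 + 967.47 = 662.9 m.
Depth below ground = 693 − 662.9 = 30 m.

30 m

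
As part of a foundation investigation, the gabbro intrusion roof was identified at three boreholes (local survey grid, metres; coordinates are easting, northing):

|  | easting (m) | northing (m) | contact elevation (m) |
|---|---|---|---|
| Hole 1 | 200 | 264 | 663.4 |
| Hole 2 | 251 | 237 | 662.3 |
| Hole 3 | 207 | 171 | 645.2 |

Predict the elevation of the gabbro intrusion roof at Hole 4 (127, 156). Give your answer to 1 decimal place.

Two edge vectors: Hole 1→Hole 2 = (51, -27, -1.1), Hole 1→Hole 3 = (7, -93, -18.2).
Normal n = (Hole 1→Hole 2) × (Hole 1→Hole 3) = (389.1, 920.5, -4554).
So ∂z/∂easting = −n_x/n_z = 0.08544 and ∂z/∂northing = −n_y/n_z = 0.20213.
Intercept c from Hole 1: 663.4 − 17.09 − 53.36 = 592.95.
At (127, 156): z = 10.9 + 31.5 + 592.95 = 635.3 m.

635.3 m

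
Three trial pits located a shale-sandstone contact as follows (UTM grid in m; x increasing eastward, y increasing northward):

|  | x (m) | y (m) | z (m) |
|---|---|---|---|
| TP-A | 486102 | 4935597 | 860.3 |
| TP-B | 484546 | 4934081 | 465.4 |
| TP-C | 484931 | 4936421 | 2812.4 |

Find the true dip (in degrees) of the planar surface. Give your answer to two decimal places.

Two edge vectors: TP-A→TP-B = (-1556, -1516, -394.9), TP-A→TP-C = (-1171, 824, 1952.1).
Normal n = (TP-A→TP-B) × (TP-A→TP-C) = (-2633986, 3499895.5, -3057380).
So ∂z/∂x = −n_x/n_z = −0.86152 and ∂z/∂y = −n_y/n_z = 1.14474.
Gradient magnitude |∇z| = √(a² + b²) = √(0.74221 + 1.31042) = 1.43270.
True dip = arctan(1.43270) = 55.09°, dipping toward SE (azimuth ≈ 143°).

55.09°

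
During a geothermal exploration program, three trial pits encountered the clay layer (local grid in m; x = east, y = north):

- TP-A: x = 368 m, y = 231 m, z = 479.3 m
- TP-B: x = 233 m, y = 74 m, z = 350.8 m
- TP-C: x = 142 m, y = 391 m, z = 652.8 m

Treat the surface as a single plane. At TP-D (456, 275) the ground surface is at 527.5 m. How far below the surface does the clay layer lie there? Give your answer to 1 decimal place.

18.1 m

Let the plane be z = a·x + b·y + c.
TP-B−TP-A: −135a − 157b = −128.5;  TP-C−TP-A: −226a + 160b = 173.5.
Solving gives a = −0.11702, b = 0.91909.
Then c = 479.3 − a·368 − b·231 = 310.05.
At (456, 275): z_contact = −53.36 + 252.75 + 310.05 = 509.44 m.
Depth below ground = 527.5 − 509.44 = 18.1 m.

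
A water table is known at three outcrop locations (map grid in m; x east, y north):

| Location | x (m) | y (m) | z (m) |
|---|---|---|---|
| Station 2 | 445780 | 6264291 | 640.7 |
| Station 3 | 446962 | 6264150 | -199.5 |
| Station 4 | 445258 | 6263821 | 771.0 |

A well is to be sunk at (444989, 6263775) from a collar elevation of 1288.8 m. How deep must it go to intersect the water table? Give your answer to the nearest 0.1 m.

Let the plane be z = a·x + b·y + c.
Station 3−Station 2: 1182a − 141b = −840.2;  Station 4−Station 2: −522a − 470b = 130.3.
Solving gives a = −0.656872852, b = 0.452314104.
Then c = 640.7 − a·445780 − b·6264291 = −2539965.69.
At (444989, 6263775): z_contact = −292301.19 + 2833193.78 − 2539965.69 = 926.89 m.
Depth below ground = 1288.8 − 926.89 = 361.9 m.

361.9 m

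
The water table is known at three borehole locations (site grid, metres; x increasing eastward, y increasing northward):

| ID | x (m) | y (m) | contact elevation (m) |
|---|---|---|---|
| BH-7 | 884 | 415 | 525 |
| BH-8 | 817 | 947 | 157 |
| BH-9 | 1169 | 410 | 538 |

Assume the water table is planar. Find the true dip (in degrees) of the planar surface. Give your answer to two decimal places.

34.54°

Two edge vectors: BH-7→BH-8 = (-67, 532, -368), BH-7→BH-9 = (285, -5, 13).
Normal n = (BH-7→BH-8) × (BH-7→BH-9) = (5076, -104009, -151285).
So ∂z/∂x = −n_x/n_z = 0.03355 and ∂z/∂y = −n_y/n_z = −0.68750.
Gradient magnitude |∇z| = √(a² + b²) = √(0.00113 + 0.47266) = 0.68832.
True dip = arctan(0.68832) = 34.54°, dipping toward N (azimuth ≈ 357°).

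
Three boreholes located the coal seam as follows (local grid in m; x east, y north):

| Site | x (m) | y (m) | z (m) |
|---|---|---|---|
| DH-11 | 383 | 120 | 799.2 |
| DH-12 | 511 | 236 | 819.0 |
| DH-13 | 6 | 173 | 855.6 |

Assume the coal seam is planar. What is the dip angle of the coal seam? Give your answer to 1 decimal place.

Let the plane be z = a·x + b·y + c.
DH-12−DH-11: 128a + 116b = 19.8;  DH-13−DH-11: −377a + 53b = 56.4.
Solving gives a = −0.10874, b = 0.29068.
Gradient magnitude |∇z| = √(a² + b²) = √(0.01182 + 0.08449) = 0.31035.
True dip = arctan(0.31035) = 17.2°, dipping toward SSE (azimuth ≈ 159°).

17.2°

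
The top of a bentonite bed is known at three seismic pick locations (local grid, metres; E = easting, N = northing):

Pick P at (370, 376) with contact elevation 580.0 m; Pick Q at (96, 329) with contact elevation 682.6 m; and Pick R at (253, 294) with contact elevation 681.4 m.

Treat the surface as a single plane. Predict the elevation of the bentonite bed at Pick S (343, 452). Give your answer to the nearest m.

515 m

Two edge vectors: Pick P→Pick Q = (-274, -47, 102.6), Pick P→Pick R = (-117, -82, 101.4).
Normal n = (Pick P→Pick Q) × (Pick P→Pick R) = (3647.4, 15779.4, 16969).
So ∂z/∂E = −n_x/n_z = −0.21494 and ∂z/∂N = −n_y/n_z = −0.92990.
Intercept c from Pick P: 580 + 79.53 + 349.64 = 1009.17.
At (343, 452): z = −73.7 − 420.3 + 1009.17 = 515.1 m.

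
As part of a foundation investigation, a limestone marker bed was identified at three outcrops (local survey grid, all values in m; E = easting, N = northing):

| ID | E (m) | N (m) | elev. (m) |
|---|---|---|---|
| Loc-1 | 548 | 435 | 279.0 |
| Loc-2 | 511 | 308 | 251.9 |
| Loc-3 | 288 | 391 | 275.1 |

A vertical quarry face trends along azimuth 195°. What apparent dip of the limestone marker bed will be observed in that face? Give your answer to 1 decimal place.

Let the plane be z = a·E + b·N + c.
Loc-2−Loc-1: −37a − 127b = −27.1;  Loc-3−Loc-1: −260a − 44b = −3.9.
Solving gives a = −0.02221, b = 0.21986.
Unit vector along 195° is (sin 195°, cos 195°) = (-0.2588, -0.9659).
Slope in that direction = a·(-0.2588) + b·(-0.9659) = −0.20662.
Apparent dip = arctan|0.20662| = 11.7° (true dip is 12.5°, so apparent ≤ true as expected).

11.7°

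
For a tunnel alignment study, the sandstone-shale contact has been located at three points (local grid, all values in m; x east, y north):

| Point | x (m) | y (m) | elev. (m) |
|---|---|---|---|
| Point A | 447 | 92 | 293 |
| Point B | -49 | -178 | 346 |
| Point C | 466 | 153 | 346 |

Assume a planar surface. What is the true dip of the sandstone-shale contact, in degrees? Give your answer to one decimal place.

52.2°

Two edge vectors: Point A→Point B = (-496, -270, 53), Point A→Point C = (19, 61, 53).
Normal n = (Point A→Point B) × (Point A→Point C) = (-17543, 27295, -25126).
So ∂z/∂x = −n_x/n_z = −0.69820 and ∂z/∂y = −n_y/n_z = 1.08632.
Gradient magnitude |∇z| = √(a² + b²) = √(0.48748 + 1.18010) = 1.29135.
True dip = arctan(1.29135) = 52.2°, dipping toward SSE (azimuth ≈ 147°).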